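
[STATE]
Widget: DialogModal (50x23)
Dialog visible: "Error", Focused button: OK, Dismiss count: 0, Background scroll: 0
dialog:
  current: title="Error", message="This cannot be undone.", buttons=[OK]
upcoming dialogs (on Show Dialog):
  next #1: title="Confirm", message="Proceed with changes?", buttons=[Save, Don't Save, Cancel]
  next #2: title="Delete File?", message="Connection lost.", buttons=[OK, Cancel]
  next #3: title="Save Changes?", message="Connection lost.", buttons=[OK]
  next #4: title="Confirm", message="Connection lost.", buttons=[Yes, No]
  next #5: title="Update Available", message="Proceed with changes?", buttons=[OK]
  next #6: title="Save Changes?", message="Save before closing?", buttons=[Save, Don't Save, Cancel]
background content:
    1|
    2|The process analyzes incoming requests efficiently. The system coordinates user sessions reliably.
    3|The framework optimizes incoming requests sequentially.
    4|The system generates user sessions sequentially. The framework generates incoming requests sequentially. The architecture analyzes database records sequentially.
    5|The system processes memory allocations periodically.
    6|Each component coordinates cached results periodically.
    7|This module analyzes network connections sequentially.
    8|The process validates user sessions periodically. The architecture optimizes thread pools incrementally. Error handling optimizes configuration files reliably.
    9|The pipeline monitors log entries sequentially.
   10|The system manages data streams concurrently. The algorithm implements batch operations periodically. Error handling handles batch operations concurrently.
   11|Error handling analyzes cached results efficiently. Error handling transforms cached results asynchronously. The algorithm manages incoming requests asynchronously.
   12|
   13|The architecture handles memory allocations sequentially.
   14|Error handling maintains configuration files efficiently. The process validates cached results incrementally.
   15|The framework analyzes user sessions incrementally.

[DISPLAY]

                                                  
The process analyzes incoming requests efficiently
The framework optimizes incoming requests sequenti
The system generates user sessions sequentially. T
The system processes memory allocations periodical
Each component coordinates cached results periodic
This module analyzes network connections sequentia
The process validates user sessions periodically. 
The pipeline monitors log entries sequentially.   
The system m┌────────────────────────┐rently. The 
Error handli│         Error          │ efficiently
            │ This cannot be undone. │            
The architec│          [OK]          │tions sequen
Error handli└────────────────────────┘ files effic
The framework analyzes user sessions incrementally
                                                  
                                                  
                                                  
                                                  
                                                  
                                                  
                                                  
                                                  


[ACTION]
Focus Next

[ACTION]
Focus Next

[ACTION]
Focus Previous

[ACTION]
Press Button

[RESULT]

                                                  
The process analyzes incoming requests efficiently
The framework optimizes incoming requests sequenti
The system generates user sessions sequentially. T
The system processes memory allocations periodical
Each component coordinates cached results periodic
This module analyzes network connections sequentia
The process validates user sessions periodically. 
The pipeline monitors log entries sequentially.   
The system manages data streams concurrently. The 
Error handling analyzes cached results efficiently
                                                  
The architecture handles memory allocations sequen
Error handling maintains configuration files effic
The framework analyzes user sessions incrementally
                                                  
                                                  
                                                  
                                                  
                                                  
                                                  
                                                  
                                                  


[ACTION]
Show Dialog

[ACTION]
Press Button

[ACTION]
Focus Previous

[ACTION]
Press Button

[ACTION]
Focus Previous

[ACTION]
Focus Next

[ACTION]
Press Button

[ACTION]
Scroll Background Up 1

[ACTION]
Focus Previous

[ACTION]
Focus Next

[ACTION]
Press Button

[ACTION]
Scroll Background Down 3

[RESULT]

The system generates user sessions sequentially. T
The system processes memory allocations periodical
Each component coordinates cached results periodic
This module analyzes network connections sequentia
The process validates user sessions periodically. 
The pipeline monitors log entries sequentially.   
The system manages data streams concurrently. The 
Error handling analyzes cached results efficiently
                                                  
The architecture handles memory allocations sequen
Error handling maintains configuration files effic
The framework analyzes user sessions incrementally
                                                  
                                                  
                                                  
                                                  
                                                  
                                                  
                                                  
                                                  
                                                  
                                                  
                                                  


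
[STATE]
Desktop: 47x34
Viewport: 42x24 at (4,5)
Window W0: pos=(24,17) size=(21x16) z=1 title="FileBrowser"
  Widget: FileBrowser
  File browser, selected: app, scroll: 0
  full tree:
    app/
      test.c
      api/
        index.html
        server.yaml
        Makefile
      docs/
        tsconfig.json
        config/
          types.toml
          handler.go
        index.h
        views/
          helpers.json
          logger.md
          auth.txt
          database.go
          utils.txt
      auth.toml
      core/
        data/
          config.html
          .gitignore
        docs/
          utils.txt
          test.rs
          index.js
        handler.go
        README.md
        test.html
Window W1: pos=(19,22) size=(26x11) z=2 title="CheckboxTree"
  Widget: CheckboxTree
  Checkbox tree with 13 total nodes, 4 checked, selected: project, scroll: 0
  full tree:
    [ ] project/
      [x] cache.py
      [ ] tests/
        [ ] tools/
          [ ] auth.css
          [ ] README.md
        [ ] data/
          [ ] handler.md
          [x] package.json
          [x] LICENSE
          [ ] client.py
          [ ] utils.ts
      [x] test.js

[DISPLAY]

                                          
                                          
                                          
                                          
                                          
                                          
                                          
                                          
                                          
                                          
                                          
                                          
                    ┏━━━━━━━━━━━━━━━━━━━┓ 
                    ┃ FileBrowser       ┃ 
                    ┠───────────────────┨ 
                    ┃> [-] app/         ┃ 
                    ┃    test.c         ┃ 
               ┏━━━━━━━━━━━━━━━━━━━━━━━━┓ 
               ┃ CheckboxTree           ┃ 
               ┠────────────────────────┨ 
               ┃>[-] project/           ┃ 
               ┃   [x] cache.py         ┃ 
               ┃   [-] tests/           ┃ 
               ┃     [ ] tools/         ┃ 


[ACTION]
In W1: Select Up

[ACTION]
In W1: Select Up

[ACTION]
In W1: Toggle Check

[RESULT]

                                          
                                          
                                          
                                          
                                          
                                          
                                          
                                          
                                          
                                          
                                          
                                          
                    ┏━━━━━━━━━━━━━━━━━━━┓ 
                    ┃ FileBrowser       ┃ 
                    ┠───────────────────┨ 
                    ┃> [-] app/         ┃ 
                    ┃    test.c         ┃ 
               ┏━━━━━━━━━━━━━━━━━━━━━━━━┓ 
               ┃ CheckboxTree           ┃ 
               ┠────────────────────────┨ 
               ┃>[x] project/           ┃ 
               ┃   [x] cache.py         ┃ 
               ┃   [x] tests/           ┃ 
               ┃     [x] tools/         ┃ 


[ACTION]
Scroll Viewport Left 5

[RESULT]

                                          
                                          
                                          
                                          
                                          
                                          
                                          
                                          
                                          
                                          
                                          
                                          
                        ┏━━━━━━━━━━━━━━━━━
                        ┃ FileBrowser     
                        ┠─────────────────
                        ┃> [-] app/       
                        ┃    test.c       
                   ┏━━━━━━━━━━━━━━━━━━━━━━
                   ┃ CheckboxTree         
                   ┠──────────────────────
                   ┃>[x] project/         
                   ┃   [x] cache.py       
                   ┃   [x] tests/         
                   ┃     [x] tools/       


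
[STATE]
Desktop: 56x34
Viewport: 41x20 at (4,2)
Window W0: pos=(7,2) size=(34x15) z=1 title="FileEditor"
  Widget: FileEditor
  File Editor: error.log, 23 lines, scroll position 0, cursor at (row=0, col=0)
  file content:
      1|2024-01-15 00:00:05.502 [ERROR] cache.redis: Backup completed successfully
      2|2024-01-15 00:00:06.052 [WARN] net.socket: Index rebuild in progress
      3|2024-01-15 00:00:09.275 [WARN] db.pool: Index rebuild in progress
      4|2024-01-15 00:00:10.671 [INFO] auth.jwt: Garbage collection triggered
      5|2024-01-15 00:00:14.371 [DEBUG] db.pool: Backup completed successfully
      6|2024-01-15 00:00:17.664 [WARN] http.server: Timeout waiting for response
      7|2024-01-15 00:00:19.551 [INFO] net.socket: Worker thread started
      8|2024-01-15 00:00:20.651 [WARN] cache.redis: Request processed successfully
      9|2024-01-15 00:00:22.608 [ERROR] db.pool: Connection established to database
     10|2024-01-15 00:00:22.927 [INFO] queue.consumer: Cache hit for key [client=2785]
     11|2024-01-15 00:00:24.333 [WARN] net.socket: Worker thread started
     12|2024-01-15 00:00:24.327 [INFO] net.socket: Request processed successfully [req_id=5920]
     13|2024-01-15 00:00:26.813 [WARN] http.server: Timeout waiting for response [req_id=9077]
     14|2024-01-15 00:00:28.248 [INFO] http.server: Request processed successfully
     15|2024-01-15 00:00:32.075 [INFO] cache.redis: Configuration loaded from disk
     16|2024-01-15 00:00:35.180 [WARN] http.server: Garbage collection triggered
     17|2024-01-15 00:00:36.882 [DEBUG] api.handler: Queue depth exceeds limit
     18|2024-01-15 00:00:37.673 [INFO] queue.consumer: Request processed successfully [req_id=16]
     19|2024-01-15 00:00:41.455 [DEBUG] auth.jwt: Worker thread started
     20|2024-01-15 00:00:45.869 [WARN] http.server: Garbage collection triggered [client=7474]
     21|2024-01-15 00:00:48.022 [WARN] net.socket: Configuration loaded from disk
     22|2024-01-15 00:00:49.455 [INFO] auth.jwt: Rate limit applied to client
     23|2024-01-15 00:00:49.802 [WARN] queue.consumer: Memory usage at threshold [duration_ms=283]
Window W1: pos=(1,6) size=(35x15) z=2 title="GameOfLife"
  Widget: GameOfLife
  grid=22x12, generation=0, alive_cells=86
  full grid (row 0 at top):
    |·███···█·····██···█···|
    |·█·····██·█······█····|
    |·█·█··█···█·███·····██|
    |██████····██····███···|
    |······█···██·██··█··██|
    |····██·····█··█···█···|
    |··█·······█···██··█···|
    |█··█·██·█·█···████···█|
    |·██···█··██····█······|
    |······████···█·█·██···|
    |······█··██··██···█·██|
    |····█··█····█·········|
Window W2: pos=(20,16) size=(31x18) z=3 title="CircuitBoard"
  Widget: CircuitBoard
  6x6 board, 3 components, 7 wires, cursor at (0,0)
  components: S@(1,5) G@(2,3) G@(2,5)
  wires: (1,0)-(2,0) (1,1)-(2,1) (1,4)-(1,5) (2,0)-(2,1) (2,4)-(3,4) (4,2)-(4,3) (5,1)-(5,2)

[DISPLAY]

   ┏━━━━━━━━━━━━━━━━━━━━━━━━━━━━━━━━┓    
   ┃ FileEditor                     ┃    
   ┠────────────────────────────────┨    
   ┃█024-01-15 00:00:05.502 [ERROR]▲┃    
━━━━━━━━━━━━━━━━━━━━━━━━━━━━━━━┓N] █┃    
ameOfLife                      ┃N] ░┃    
───────────────────────────────┨O] ░┃    
n: 0                           ┃UG]░┃    
·····██·█······█····           ┃N] ░┃    
·█··█···█·███·····██           ┃O] ░┃    
████····██····███···           ┃N] ░┃    
····█···██·██··█··██           ┃OR]░┃    
··██·····█··█···█···           ┃O] ░┃    
█·······█···██··█···           ┃N] ▼┃    
·█·██·█·█···████┏━━━━━━━━━━━━━━━━━━━━━━━━
█···█··██····█··┃ CircuitBoard           
····████···█·█·█┠────────────────────────
····█··██··██···┃   0 1 2 3 4 5          
━━━━━━━━━━━━━━━━┃0  [.]                  
                ┃                        


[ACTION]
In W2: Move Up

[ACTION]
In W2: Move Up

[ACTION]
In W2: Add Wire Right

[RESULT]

   ┏━━━━━━━━━━━━━━━━━━━━━━━━━━━━━━━━┓    
   ┃ FileEditor                     ┃    
   ┠────────────────────────────────┨    
   ┃█024-01-15 00:00:05.502 [ERROR]▲┃    
━━━━━━━━━━━━━━━━━━━━━━━━━━━━━━━┓N] █┃    
ameOfLife                      ┃N] ░┃    
───────────────────────────────┨O] ░┃    
n: 0                           ┃UG]░┃    
·····██·█······█····           ┃N] ░┃    
·█··█···█·███·····██           ┃O] ░┃    
████····██····███···           ┃N] ░┃    
····█···██·██··█··██           ┃OR]░┃    
··██·····█··█···█···           ┃O] ░┃    
█·······█···██··█···           ┃N] ▼┃    
·█·██·█·█···████┏━━━━━━━━━━━━━━━━━━━━━━━━
█···█··██····█··┃ CircuitBoard           
····████···█·█·█┠────────────────────────
····█··██··██···┃   0 1 2 3 4 5          
━━━━━━━━━━━━━━━━┃0  [.]─ ·               
                ┃                        


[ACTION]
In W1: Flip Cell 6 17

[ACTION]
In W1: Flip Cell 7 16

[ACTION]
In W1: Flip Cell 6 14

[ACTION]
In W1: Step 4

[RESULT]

   ┏━━━━━━━━━━━━━━━━━━━━━━━━━━━━━━━━┓    
   ┃ FileEditor                     ┃    
   ┠────────────────────────────────┨    
   ┃█024-01-15 00:00:05.502 [ERROR]▲┃    
━━━━━━━━━━━━━━━━━━━━━━━━━━━━━━━┓N] █┃    
ameOfLife                      ┃N] ░┃    
───────────────────────────────┨O] ░┃    
n: 4                           ┃UG]░┃    
···█··██·████·······           ┃N] ░┃    
█··█···███··█···█·█·           ┃O] ░┃    
█·······████········           ┃N] ░┃    
·····█····█·····█·█·           ┃OR]░┃    
█·····█·············           ┃O] ░┃    
······█·············           ┃N] ▼┃    
·██·············┏━━━━━━━━━━━━━━━━━━━━━━━━
·█·█·█·██··█····┃ CircuitBoard           
···█·█·██··█·█··┠────────────────────────
···██·····█··█··┃   0 1 2 3 4 5          
━━━━━━━━━━━━━━━━┃0  [.]─ ·               
                ┃                        


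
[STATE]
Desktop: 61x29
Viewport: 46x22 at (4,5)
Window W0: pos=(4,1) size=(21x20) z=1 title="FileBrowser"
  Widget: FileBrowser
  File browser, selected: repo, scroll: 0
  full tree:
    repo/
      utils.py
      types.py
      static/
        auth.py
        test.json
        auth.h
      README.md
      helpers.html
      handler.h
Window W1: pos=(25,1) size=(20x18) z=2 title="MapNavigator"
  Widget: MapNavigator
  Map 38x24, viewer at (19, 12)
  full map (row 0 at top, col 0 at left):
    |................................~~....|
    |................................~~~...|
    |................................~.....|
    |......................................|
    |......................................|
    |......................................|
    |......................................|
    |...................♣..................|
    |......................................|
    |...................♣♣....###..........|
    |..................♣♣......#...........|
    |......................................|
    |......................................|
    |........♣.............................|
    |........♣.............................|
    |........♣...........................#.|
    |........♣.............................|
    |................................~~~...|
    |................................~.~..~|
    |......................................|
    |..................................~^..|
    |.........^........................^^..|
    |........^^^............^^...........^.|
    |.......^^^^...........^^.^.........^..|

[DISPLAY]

┃    utils.py       ┃┃..................┃     
┃    types.py       ┃┃.........♣........┃     
┃    [+] static/    ┃┃..................┃     
┃    README.md      ┃┃.........♣♣....###┃     
┃    helpers.html   ┃┃........♣♣......#.┃     
┃    handler.h      ┃┃..................┃     
┃                   ┃┃.........@........┃     
┃                   ┃┃..................┃     
┃                   ┃┃..................┃     
┃                   ┃┃..................┃     
┃                   ┃┃..................┃     
┃                   ┃┃..................┃     
┃                   ┃┃..................┃     
┃                   ┃┗━━━━━━━━━━━━━━━━━━┛     
┃                   ┃                         
┗━━━━━━━━━━━━━━━━━━━┛                         
                                              
                                              
                                              
                                              
                                              
                                              


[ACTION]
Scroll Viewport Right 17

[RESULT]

py       ┃┃..................┃                
py       ┃┃.........♣........┃                
atic/    ┃┃..................┃                
.md      ┃┃.........♣♣....###┃                
s.html   ┃┃........♣♣......#.┃                
r.h      ┃┃..................┃                
         ┃┃.........@........┃                
         ┃┃..................┃                
         ┃┃..................┃                
         ┃┃..................┃                
         ┃┃..................┃                
         ┃┃..................┃                
         ┃┃..................┃                
         ┃┗━━━━━━━━━━━━━━━━━━┛                
         ┃                                    
━━━━━━━━━┛                                    
                                              
                                              
                                              
                                              
                                              
                                              


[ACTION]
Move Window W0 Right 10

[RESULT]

    utils.┃..................┃                
    types.┃.........♣........┃                
    [+] st┃..................┃                
    README┃.........♣♣....###┃                
    helper┃........♣♣......#.┃                
    handle┃..................┃                
          ┃.........@........┃                
          ┃..................┃                
          ┃..................┃                
          ┃..................┃                
          ┃..................┃                
          ┃..................┃                
          ┃..................┃                
          ┗━━━━━━━━━━━━━━━━━━┛                
                   ┃                          
━━━━━━━━━━━━━━━━━━━┛                          
                                              
                                              
                                              
                                              
                                              
                                              


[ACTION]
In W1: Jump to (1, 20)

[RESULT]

    utils.┃        ........♣.┃                
    types.┃        ........♣.┃                
    [+] st┃        ........♣.┃                
    README┃        ..........┃                
    helper┃        ..........┃                
    handle┃        ..........┃                
          ┃        .@........┃                
          ┃        .........^┃                
          ┃        ........^^┃                
          ┃        .......^^^┃                
          ┃                  ┃                
          ┃                  ┃                
          ┃                  ┃                
          ┗━━━━━━━━━━━━━━━━━━┛                
                   ┃                          
━━━━━━━━━━━━━━━━━━━┛                          
                                              
                                              
                                              
                                              
                                              
                                              


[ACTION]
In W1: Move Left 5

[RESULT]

    utils.┃         ........♣┃                
    types.┃         ........♣┃                
    [+] st┃         ........♣┃                
    README┃         .........┃                
    helper┃         .........┃                
    handle┃         .........┃                
          ┃         @........┃                
          ┃         .........┃                
          ┃         ........^┃                
          ┃         .......^^┃                
          ┃                  ┃                
          ┃                  ┃                
          ┃                  ┃                
          ┗━━━━━━━━━━━━━━━━━━┛                
                   ┃                          
━━━━━━━━━━━━━━━━━━━┛                          
                                              
                                              
                                              
                                              
                                              
                                              


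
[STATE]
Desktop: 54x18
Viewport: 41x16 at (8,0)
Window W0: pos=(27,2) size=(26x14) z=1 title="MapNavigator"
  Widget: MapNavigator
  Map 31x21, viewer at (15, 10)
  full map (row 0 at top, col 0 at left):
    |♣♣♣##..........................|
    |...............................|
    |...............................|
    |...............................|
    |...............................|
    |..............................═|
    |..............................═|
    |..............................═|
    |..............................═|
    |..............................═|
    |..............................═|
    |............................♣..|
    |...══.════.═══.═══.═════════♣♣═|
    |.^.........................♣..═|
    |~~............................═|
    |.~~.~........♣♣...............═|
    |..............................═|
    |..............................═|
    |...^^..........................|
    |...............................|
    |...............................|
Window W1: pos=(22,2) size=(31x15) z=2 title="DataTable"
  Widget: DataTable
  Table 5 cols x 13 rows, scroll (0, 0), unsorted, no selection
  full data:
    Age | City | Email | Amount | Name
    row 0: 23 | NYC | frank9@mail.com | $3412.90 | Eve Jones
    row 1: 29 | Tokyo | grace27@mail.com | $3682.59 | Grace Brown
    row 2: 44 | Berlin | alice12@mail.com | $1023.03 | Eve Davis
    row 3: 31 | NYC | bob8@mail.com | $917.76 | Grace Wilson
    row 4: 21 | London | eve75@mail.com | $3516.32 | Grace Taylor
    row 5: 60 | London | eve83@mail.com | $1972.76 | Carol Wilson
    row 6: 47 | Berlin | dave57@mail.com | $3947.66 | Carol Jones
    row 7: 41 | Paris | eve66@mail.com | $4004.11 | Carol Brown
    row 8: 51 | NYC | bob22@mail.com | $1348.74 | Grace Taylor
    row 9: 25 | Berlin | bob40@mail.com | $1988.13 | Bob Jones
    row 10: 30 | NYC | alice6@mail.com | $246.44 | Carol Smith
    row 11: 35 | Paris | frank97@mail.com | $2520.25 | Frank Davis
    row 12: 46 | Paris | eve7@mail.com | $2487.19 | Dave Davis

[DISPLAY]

                                         
                                         
              ┏━━━━━━━━━━━━━━━━━━━━━━━━━━
              ┃ DataTable                
              ┠──────────────────────────
              ┃Age│City  │Email          
              ┃───┼──────┼───────────────
              ┃23 │NYC   │frank9@mail.com
              ┃29 │Tokyo │grace27@mail.co
              ┃44 │Berlin│alice12@mail.co
              ┃31 │NYC   │bob8@mail.com  
              ┃21 │London│eve75@mail.com 
              ┃60 │London│eve83@mail.com 
              ┃47 │Berlin│dave57@mail.com
              ┃41 │Paris │eve66@mail.com 
              ┃51 │NYC   │bob22@mail.com 


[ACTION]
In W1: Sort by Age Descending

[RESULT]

                                         
                                         
              ┏━━━━━━━━━━━━━━━━━━━━━━━━━━
              ┃ DataTable                
              ┠──────────────────────────
              ┃Ag▼│City  │Email          
              ┃───┼──────┼───────────────
              ┃60 │London│eve83@mail.com 
              ┃51 │NYC   │bob22@mail.com 
              ┃47 │Berlin│dave57@mail.com
              ┃46 │Paris │eve7@mail.com  
              ┃44 │Berlin│alice12@mail.co
              ┃41 │Paris │eve66@mail.com 
              ┃35 │Paris │frank97@mail.co
              ┃31 │NYC   │bob8@mail.com  
              ┃30 │NYC   │alice6@mail.com


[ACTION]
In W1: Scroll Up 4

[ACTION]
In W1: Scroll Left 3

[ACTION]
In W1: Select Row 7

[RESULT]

                                         
                                         
              ┏━━━━━━━━━━━━━━━━━━━━━━━━━━
              ┃ DataTable                
              ┠──────────────────────────
              ┃Ag▼│City  │Email          
              ┃───┼──────┼───────────────
              ┃60 │London│eve83@mail.com 
              ┃51 │NYC   │bob22@mail.com 
              ┃47 │Berlin│dave57@mail.com
              ┃46 │Paris │eve7@mail.com  
              ┃44 │Berlin│alice12@mail.co
              ┃41 │Paris │eve66@mail.com 
              ┃35 │Paris │frank97@mail.co
              ┃>1 │NYC   │bob8@mail.com  
              ┃30 │NYC   │alice6@mail.com


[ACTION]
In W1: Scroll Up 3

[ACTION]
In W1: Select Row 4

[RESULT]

                                         
                                         
              ┏━━━━━━━━━━━━━━━━━━━━━━━━━━
              ┃ DataTable                
              ┠──────────────────────────
              ┃Ag▼│City  │Email          
              ┃───┼──────┼───────────────
              ┃60 │London│eve83@mail.com 
              ┃51 │NYC   │bob22@mail.com 
              ┃47 │Berlin│dave57@mail.com
              ┃46 │Paris │eve7@mail.com  
              ┃>4 │Berlin│alice12@mail.co
              ┃41 │Paris │eve66@mail.com 
              ┃35 │Paris │frank97@mail.co
              ┃31 │NYC   │bob8@mail.com  
              ┃30 │NYC   │alice6@mail.com


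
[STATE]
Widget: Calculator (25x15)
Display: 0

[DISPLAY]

                        0
┌───┬───┬───┬───┐        
│ 7 │ 8 │ 9 │ ÷ │        
├───┼───┼───┼───┤        
│ 4 │ 5 │ 6 │ × │        
├───┼───┼───┼───┤        
│ 1 │ 2 │ 3 │ - │        
├───┼───┼───┼───┤        
│ 0 │ . │ = │ + │        
├───┼───┼───┼───┤        
│ C │ MC│ MR│ M+│        
└───┴───┴───┴───┘        
                         
                         
                         


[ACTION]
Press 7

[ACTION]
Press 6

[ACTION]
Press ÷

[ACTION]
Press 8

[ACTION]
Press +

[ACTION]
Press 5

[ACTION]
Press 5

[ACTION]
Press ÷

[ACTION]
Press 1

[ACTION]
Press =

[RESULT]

                     64.5
┌───┬───┬───┬───┐        
│ 7 │ 8 │ 9 │ ÷ │        
├───┼───┼───┼───┤        
│ 4 │ 5 │ 6 │ × │        
├───┼───┼───┼───┤        
│ 1 │ 2 │ 3 │ - │        
├───┼───┼───┼───┤        
│ 0 │ . │ = │ + │        
├───┼───┼───┼───┤        
│ C │ MC│ MR│ M+│        
└───┴───┴───┴───┘        
                         
                         
                         


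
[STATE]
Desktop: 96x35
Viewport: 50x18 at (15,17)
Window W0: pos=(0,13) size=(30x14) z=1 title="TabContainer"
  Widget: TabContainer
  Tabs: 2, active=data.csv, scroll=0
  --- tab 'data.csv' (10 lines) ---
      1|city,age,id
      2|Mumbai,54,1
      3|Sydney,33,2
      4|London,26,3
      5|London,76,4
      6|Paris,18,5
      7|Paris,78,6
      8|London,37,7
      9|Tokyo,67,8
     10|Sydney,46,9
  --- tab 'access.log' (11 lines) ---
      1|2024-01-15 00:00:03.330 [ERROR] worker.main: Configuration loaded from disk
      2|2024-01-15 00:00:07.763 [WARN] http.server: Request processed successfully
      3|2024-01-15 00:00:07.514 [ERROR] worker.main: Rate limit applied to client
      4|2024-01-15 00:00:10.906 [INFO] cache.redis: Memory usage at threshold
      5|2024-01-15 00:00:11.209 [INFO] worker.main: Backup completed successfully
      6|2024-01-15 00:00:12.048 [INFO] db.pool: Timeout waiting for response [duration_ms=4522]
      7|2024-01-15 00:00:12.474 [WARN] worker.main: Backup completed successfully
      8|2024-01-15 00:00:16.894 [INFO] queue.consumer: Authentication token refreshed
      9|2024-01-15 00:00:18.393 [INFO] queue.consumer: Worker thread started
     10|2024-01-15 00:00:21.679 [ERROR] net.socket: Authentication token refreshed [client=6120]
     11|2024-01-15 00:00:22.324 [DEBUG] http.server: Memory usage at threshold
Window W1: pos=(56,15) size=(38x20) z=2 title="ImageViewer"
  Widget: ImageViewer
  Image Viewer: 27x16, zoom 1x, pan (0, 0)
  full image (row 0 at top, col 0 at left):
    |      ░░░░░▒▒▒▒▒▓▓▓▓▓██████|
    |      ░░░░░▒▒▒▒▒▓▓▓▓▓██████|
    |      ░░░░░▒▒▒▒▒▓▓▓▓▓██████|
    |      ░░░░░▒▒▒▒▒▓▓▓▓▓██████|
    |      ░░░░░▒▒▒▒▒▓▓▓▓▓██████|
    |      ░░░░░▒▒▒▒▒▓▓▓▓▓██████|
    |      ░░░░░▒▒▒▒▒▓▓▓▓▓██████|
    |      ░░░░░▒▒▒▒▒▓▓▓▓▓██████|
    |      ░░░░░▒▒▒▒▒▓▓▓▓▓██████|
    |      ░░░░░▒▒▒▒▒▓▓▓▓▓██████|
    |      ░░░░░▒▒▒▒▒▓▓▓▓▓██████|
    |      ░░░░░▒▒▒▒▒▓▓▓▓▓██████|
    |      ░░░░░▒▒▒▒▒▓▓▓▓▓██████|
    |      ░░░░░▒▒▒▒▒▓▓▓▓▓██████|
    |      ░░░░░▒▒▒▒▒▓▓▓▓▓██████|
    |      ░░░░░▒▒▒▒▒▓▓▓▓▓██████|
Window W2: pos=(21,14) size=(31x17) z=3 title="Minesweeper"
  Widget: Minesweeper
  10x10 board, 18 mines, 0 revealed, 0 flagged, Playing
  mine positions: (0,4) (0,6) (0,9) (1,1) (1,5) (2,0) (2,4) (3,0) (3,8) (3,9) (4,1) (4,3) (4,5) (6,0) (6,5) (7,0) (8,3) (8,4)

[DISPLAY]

──────┃■■■■■■■■■■                   ┃    ┠────────
      ┃■■■■■■■■■■                   ┃    ┃      ░░
      ┃■■■■■■■■■■                   ┃    ┃      ░░
      ┃■■■■■■■■■■                   ┃    ┃      ░░
      ┃■■■■■■■■■■                   ┃    ┃      ░░
      ┃■■■■■■■■■■                   ┃    ┃      ░░
      ┃■■■■■■■■■■                   ┃    ┃      ░░
      ┃■■■■■■■■■■                   ┃    ┃      ░░
      ┃■■■■■■■■■■                   ┃    ┃      ░░
━━━━━━┃■■■■■■■■■■                   ┃    ┃      ░░
      ┃                             ┃    ┃      ░░
      ┃                             ┃    ┃      ░░
      ┃                             ┃    ┃      ░░
      ┗━━━━━━━━━━━━━━━━━━━━━━━━━━━━━┛    ┃      ░░
                                         ┃      ░░
                                         ┃      ░░
                                         ┃      ░░
                                         ┗━━━━━━━━


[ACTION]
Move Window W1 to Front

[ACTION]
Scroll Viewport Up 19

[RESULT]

                                                  
                                                  
                                                  
                                                  
                                                  
                                                  
                                                  
                                                  
                                                  
                                                  
                                                  
                                                  
                                                  
━━━━━━━━━━━━━━┓                                   
      ┏━━━━━━━━━━━━━━━━━━━━━━━━━━━━━┓             
──────┃ Minesweeper                 ┃    ┏━━━━━━━━
cess.l┠─────────────────────────────┨    ┃ ImageVi
──────┃■■■■■■■■■■                   ┃    ┠────────


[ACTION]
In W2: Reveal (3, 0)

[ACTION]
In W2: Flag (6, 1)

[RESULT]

                                                  
                                                  
                                                  
                                                  
                                                  
                                                  
                                                  
                                                  
                                                  
                                                  
                                                  
                                                  
                                                  
━━━━━━━━━━━━━━┓                                   
      ┏━━━━━━━━━━━━━━━━━━━━━━━━━━━━━┓             
──────┃ Minesweeper                 ┃    ┏━━━━━━━━
cess.l┠─────────────────────────────┨    ┃ ImageVi
──────┃■■■■✹■✹■■✹                   ┃    ┠────────
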